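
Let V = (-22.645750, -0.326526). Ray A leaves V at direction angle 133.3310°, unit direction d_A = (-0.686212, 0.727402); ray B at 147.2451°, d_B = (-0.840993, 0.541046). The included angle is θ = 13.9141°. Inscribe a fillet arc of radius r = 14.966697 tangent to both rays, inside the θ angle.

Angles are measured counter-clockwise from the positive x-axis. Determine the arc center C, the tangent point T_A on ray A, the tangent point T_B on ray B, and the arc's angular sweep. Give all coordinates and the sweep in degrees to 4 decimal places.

bisector direction at 140.2880° = (-0.769266,0.638928)
center distance |VC| = r/sin(θ/2) = 14.966697/sin(6.9570°) = 123.563778
C = V + |VC|·bis = (-117.6992,78.6219)
T_A = V + ((C−V)·d_A)·d_A = V + 122.6540·d_A = (-106.8124,88.8922)
T_B = V + ((C−V)·d_B)·d_B = V + 122.6540·d_B = (-125.7969,66.0350)
sweep = 180° − θ = 166.0859°

center=(-117.6992,78.6219) T_A=(-106.8124,88.8922) T_B=(-125.7969,66.0350) sweep=166.0859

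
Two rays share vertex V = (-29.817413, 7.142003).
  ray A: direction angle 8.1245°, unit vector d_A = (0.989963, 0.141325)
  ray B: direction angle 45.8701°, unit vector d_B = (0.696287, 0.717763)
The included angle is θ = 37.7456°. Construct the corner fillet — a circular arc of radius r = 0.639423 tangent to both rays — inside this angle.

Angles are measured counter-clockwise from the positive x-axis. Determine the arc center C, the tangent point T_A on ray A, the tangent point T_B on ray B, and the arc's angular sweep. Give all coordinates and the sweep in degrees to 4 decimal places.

bisector direction at 26.9973° = (0.891028,0.453949)
center distance |VC| = r/sin(θ/2) = 0.639423/sin(18.8728°) = 1.976772
C = V + |VC|·bis = (-28.0561,8.0394)
T_A = V + ((C−V)·d_A)·d_A = V + 1.8705·d_A = (-27.9657,7.4064)
T_B = V + ((C−V)·d_B)·d_B = V + 1.8705·d_B = (-28.5150,8.4846)
sweep = 180° − θ = 142.2544°

center=(-28.0561,8.0394) T_A=(-27.9657,7.4064) T_B=(-28.5150,8.4846) sweep=142.2544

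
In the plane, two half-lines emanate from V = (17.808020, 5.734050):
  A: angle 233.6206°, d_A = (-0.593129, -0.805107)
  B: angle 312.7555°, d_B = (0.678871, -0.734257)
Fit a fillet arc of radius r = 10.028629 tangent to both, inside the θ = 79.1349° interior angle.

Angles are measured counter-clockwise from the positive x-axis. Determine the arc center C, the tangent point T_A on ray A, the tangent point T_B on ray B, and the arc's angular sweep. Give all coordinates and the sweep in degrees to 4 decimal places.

bisector direction at 273.1881° = (0.055613,-0.998452)
center distance |VC| = r/sin(θ/2) = 10.028629/sin(39.5675°) = 15.743873
C = V + |VC|·bis = (18.6836,-9.9855)
T_A = V + ((C−V)·d_A)·d_A = V + 12.1366·d_A = (10.6095,-4.0372)
T_B = V + ((C−V)·d_B)·d_B = V + 12.1366·d_B = (26.0472,-3.1773)
sweep = 180° − θ = 100.8651°

center=(18.6836,-9.9855) T_A=(10.6095,-4.0372) T_B=(26.0472,-3.1773) sweep=100.8651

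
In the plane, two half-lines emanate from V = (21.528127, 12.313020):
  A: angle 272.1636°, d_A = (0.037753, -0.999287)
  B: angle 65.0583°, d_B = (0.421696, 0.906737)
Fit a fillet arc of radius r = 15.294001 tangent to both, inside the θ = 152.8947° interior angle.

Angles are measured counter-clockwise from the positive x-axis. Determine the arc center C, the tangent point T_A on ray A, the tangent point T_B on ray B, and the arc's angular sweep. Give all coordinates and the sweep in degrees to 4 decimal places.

center=(36.9504,9.2064) T_A=(21.6673,8.6290) T_B=(23.0828,15.6558) sweep=27.1053

bisector direction at 348.6110° = (0.980309,-0.197470)
center distance |VC| = r/sin(θ/2) = 15.294001/sin(76.4474°) = 15.732060
C = V + |VC|·bis = (36.9504,9.2064)
T_A = V + ((C−V)·d_A)·d_A = V + 3.6866·d_A = (21.6673,8.6290)
T_B = V + ((C−V)·d_B)·d_B = V + 3.6866·d_B = (23.0828,15.6558)
sweep = 180° − θ = 27.1053°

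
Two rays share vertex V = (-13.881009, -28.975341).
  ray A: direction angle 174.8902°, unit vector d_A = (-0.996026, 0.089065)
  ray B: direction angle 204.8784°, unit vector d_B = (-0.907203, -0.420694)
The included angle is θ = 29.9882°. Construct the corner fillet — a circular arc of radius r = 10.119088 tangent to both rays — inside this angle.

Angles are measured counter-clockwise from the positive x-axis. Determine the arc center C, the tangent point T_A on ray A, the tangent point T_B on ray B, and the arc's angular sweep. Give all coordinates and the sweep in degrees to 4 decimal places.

center=(-52.4126,-35.6893) T_A=(-51.5114,-25.6104) T_B=(-48.1556,-44.8694) sweep=150.0118

bisector direction at 189.8843° = (-0.985156,-0.171659)
center distance |VC| = r/sin(θ/2) = 10.119088/sin(14.9941°) = 39.112185
C = V + |VC|·bis = (-52.4126,-35.6893)
T_A = V + ((C−V)·d_A)·d_A = V + 37.7805·d_A = (-51.5114,-25.6104)
T_B = V + ((C−V)·d_B)·d_B = V + 37.7805·d_B = (-48.1556,-44.8694)
sweep = 180° − θ = 150.0118°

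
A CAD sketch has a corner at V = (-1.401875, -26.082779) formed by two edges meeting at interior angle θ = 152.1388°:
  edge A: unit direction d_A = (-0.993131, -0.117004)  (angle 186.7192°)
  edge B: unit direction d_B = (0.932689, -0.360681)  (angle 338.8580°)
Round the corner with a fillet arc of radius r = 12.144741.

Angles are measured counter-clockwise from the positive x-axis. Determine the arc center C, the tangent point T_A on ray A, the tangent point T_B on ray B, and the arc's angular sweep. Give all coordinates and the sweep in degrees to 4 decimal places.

bisector direction at 262.7886° = (-0.125531,-0.992090)
center distance |VC| = r/sin(θ/2) = 12.144741/sin(76.0694°) = 12.512766
C = V + |VC|·bis = (-2.9726,-38.4966)
T_A = V + ((C−V)·d_A)·d_A = V + 3.0124·d_A = (-4.3936,-26.4352)
T_B = V + ((C−V)·d_B)·d_B = V + 3.0124·d_B = (1.4078,-27.1693)
sweep = 180° − θ = 27.8612°

center=(-2.9726,-38.4966) T_A=(-4.3936,-26.4352) T_B=(1.4078,-27.1693) sweep=27.8612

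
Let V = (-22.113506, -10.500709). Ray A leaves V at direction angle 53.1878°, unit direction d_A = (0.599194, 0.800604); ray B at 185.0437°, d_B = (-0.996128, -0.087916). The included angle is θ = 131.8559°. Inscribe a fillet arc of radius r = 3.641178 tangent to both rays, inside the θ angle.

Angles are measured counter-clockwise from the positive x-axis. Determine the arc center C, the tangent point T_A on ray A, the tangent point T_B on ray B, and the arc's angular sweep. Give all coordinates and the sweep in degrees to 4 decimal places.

bisector direction at 119.1158° = (-0.486576,0.873639)
center distance |VC| = r/sin(θ/2) = 3.641178/sin(65.9279°) = 3.988001
C = V + |VC|·bis = (-24.0540,-7.0166)
T_A = V + ((C−V)·d_A)·d_A = V + 1.6266·d_A = (-21.1388,-9.1984)
T_B = V + ((C−V)·d_B)·d_B = V + 1.6266·d_B = (-23.7339,-10.6437)
sweep = 180° − θ = 48.1441°

center=(-24.0540,-7.0166) T_A=(-21.1388,-9.1984) T_B=(-23.7339,-10.6437) sweep=48.1441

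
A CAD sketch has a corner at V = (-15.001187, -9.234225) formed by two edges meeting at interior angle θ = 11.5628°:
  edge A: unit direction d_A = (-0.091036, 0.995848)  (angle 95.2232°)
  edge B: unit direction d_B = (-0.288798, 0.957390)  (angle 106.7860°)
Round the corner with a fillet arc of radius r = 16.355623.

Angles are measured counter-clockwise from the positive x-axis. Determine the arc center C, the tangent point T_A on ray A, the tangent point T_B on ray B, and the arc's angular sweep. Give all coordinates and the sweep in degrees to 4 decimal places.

bisector direction at 101.0046° = (-0.190888,0.981612)
center distance |VC| = r/sin(θ/2) = 16.355623/sin(5.7814°) = 162.365567
C = V + |VC|·bis = (-45.9948,150.1457)
T_A = V + ((C−V)·d_A)·d_A = V + 161.5397·d_A = (-29.7071,151.6347)
T_B = V + ((C−V)·d_B)·d_B = V + 161.5397·d_B = (-61.6535,145.4223)
sweep = 180° − θ = 168.4372°

center=(-45.9948,150.1457) T_A=(-29.7071,151.6347) T_B=(-61.6535,145.4223) sweep=168.4372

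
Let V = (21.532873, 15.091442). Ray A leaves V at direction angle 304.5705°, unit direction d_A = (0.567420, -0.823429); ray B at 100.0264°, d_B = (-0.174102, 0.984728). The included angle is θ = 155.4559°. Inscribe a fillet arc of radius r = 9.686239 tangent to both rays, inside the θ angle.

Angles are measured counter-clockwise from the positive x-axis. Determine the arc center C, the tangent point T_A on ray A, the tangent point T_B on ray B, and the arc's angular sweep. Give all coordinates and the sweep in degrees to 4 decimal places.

center=(30.7043,18.8526) T_A=(22.7284,13.3565) T_B=(21.1660,17.1663) sweep=24.5441

bisector direction at 22.2984° = (0.925220,0.379431)
center distance |VC| = r/sin(θ/2) = 9.686239/sin(77.7280°) = 9.912752
C = V + |VC|·bis = (30.7043,18.8526)
T_A = V + ((C−V)·d_A)·d_A = V + 2.1070·d_A = (22.7284,13.3565)
T_B = V + ((C−V)·d_B)·d_B = V + 2.1070·d_B = (21.1660,17.1663)
sweep = 180° − θ = 24.5441°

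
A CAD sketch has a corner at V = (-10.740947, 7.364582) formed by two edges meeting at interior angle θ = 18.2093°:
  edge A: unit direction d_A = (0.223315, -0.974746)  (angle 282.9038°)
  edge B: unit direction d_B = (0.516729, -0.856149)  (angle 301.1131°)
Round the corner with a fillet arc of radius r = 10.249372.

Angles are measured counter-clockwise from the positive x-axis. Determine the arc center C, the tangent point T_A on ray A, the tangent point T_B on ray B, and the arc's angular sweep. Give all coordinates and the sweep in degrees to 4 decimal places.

center=(13.5319,-52.6872) T_A=(3.5413,-54.9760) T_B=(22.3068,-47.3911) sweep=161.7907

bisector direction at 292.0084° = (0.374743,-0.927129)
center distance |VC| = r/sin(θ/2) = 10.249372/sin(9.1046°) = 64.771792
C = V + |VC|·bis = (13.5319,-52.6872)
T_A = V + ((C−V)·d_A)·d_A = V + 63.9557·d_A = (3.5413,-54.9760)
T_B = V + ((C−V)·d_B)·d_B = V + 63.9557·d_B = (22.3068,-47.3911)
sweep = 180° − θ = 161.7907°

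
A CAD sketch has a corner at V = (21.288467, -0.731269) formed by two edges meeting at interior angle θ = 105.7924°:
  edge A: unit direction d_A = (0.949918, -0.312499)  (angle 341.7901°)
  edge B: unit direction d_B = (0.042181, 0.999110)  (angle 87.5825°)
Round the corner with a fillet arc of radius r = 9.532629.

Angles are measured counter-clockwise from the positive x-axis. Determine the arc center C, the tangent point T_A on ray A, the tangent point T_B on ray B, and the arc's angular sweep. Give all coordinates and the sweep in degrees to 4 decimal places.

bisector direction at 34.6863° = (0.822280,0.569083)
center distance |VC| = r/sin(θ/2) = 9.532629/sin(52.8962°) = 11.952482
C = V + |VC|·bis = (31.1168,6.0707)
T_A = V + ((C−V)·d_A)·d_A = V + 7.2105·d_A = (28.1378,-2.9845)
T_B = V + ((C−V)·d_B)·d_B = V + 7.2105·d_B = (21.5926,6.4728)
sweep = 180° − θ = 74.2076°

center=(31.1168,6.0707) T_A=(28.1378,-2.9845) T_B=(21.5926,6.4728) sweep=74.2076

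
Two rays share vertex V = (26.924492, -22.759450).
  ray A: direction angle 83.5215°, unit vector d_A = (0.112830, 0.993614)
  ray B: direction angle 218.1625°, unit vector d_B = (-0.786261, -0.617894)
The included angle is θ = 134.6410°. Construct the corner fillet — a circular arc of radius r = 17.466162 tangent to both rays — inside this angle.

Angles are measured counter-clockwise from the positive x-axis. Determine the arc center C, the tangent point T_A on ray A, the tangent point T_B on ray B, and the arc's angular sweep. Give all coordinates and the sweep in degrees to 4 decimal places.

bisector direction at 150.8420° = (-0.873279,0.487220)
center distance |VC| = r/sin(θ/2) = 17.466162/sin(67.3205°) = 18.929895
C = V + |VC|·bis = (10.3934,-13.5364)
T_A = V + ((C−V)·d_A)·d_A = V + 7.2989·d_A = (27.7480,-15.5071)
T_B = V + ((C−V)·d_B)·d_B = V + 7.2989·d_B = (21.1856,-27.2694)
sweep = 180° − θ = 45.3590°

center=(10.3934,-13.5364) T_A=(27.7480,-15.5071) T_B=(21.1856,-27.2694) sweep=45.3590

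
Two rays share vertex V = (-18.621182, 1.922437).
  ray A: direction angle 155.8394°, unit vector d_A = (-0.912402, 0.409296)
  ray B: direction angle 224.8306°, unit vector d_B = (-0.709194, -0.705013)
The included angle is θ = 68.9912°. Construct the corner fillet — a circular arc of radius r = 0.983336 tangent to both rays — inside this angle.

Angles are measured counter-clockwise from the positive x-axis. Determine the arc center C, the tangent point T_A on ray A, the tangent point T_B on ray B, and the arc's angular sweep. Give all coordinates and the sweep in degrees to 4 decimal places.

bisector direction at 190.3350° = (-0.983776,-0.179403)
center distance |VC| = r/sin(θ/2) = 0.983336/sin(34.4956°) = 1.736291
C = V + |VC|·bis = (-20.3293,1.6109)
T_A = V + ((C−V)·d_A)·d_A = V + 1.4310·d_A = (-19.9268,2.5081)
T_B = V + ((C−V)·d_B)·d_B = V + 1.4310·d_B = (-19.6360,0.9136)
sweep = 180° − θ = 111.0088°

center=(-20.3293,1.6109) T_A=(-19.9268,2.5081) T_B=(-19.6360,0.9136) sweep=111.0088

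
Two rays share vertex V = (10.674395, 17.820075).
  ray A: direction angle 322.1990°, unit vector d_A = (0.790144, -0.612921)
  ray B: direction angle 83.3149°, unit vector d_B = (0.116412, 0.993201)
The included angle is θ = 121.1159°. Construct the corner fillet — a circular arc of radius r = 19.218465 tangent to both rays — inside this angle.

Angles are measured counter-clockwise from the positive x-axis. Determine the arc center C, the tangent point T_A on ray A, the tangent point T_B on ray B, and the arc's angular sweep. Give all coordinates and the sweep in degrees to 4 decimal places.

bisector direction at 22.7570° = (0.922154,0.386823)
center distance |VC| = r/sin(θ/2) = 19.218465/sin(60.5579°) = 22.068545
C = V + |VC|·bis = (31.0250,26.3567)
T_A = V + ((C−V)·d_A)·d_A = V + 10.8476·d_A = (19.2456,11.1713)
T_B = V + ((C−V)·d_B)·d_B = V + 10.8476·d_B = (11.9372,28.5940)
sweep = 180° − θ = 58.8841°

center=(31.0250,26.3567) T_A=(19.2456,11.1713) T_B=(11.9372,28.5940) sweep=58.8841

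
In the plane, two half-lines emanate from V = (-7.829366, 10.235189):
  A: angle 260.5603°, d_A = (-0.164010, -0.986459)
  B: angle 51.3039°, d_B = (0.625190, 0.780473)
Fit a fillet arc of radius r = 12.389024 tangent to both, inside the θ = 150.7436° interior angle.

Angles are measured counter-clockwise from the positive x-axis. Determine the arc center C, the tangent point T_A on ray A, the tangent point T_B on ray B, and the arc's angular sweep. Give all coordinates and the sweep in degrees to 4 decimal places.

center=(3.8616,5.0134) T_A=(-8.3597,7.0454) T_B=(-5.8077,12.7589) sweep=29.2564

bisector direction at 335.9321° = (0.913063,-0.407819)
center distance |VC| = r/sin(θ/2) = 12.389024/sin(75.3718°) = 12.804068
C = V + |VC|·bis = (3.8616,5.0134)
T_A = V + ((C−V)·d_A)·d_A = V + 3.2336·d_A = (-8.3597,7.0454)
T_B = V + ((C−V)·d_B)·d_B = V + 3.2336·d_B = (-5.8077,12.7589)
sweep = 180° − θ = 29.2564°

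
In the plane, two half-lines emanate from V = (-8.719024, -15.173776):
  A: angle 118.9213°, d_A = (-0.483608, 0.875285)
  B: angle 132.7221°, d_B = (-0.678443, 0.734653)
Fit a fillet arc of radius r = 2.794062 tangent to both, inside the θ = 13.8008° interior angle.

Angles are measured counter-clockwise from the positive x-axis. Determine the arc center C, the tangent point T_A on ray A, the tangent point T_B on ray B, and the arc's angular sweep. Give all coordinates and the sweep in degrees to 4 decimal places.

bisector direction at 125.8217° = (-0.585265,0.810842)
center distance |VC| = r/sin(θ/2) = 2.794062/sin(6.9004°) = 23.255987
C = V + |VC|·bis = (-22.3299,3.6832)
T_A = V + ((C−V)·d_A)·d_A = V + 23.0875·d_A = (-19.8843,5.0344)
T_B = V + ((C−V)·d_B)·d_B = V + 23.0875·d_B = (-24.3826,1.7875)
sweep = 180° − θ = 166.1992°

center=(-22.3299,3.6832) T_A=(-19.8843,5.0344) T_B=(-24.3826,1.7875) sweep=166.1992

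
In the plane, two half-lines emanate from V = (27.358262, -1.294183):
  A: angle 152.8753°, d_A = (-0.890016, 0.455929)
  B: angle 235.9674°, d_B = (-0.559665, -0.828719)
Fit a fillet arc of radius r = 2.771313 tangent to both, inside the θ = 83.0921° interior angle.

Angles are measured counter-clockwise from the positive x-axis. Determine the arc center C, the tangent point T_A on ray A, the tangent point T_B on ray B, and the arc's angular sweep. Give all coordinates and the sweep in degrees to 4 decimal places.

bisector direction at 194.4214° = (-0.968490,-0.249051)
center distance |VC| = r/sin(θ/2) = 2.771313/sin(41.5461°) = 4.178561
C = V + |VC|·bis = (23.3114,-2.3349)
T_A = V + ((C−V)·d_A)·d_A = V + 3.1273·d_A = (24.5749,0.1317)
T_B = V + ((C−V)·d_B)·d_B = V + 3.1273·d_B = (25.6080,-3.8859)
sweep = 180° − θ = 96.9079°

center=(23.3114,-2.3349) T_A=(24.5749,0.1317) T_B=(25.6080,-3.8859) sweep=96.9079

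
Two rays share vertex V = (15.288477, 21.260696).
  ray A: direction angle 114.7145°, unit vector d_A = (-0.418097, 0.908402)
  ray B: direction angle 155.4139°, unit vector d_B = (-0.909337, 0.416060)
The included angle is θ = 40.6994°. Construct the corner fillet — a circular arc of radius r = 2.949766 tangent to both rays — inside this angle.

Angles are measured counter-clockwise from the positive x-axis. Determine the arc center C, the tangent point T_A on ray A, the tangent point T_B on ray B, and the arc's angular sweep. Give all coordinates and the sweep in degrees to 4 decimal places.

center=(9.2838,27.2520) T_A=(11.9633,28.4853) T_B=(8.0565,24.5696) sweep=139.3006

bisector direction at 135.0642° = (-0.707899,0.706314)
center distance |VC| = r/sin(θ/2) = 2.949766/sin(20.3497°) = 8.482455
C = V + |VC|·bis = (9.2838,27.2520)
T_A = V + ((C−V)·d_A)·d_A = V + 7.9530·d_A = (11.9633,28.4853)
T_B = V + ((C−V)·d_B)·d_B = V + 7.9530·d_B = (8.0565,24.5696)
sweep = 180° − θ = 139.3006°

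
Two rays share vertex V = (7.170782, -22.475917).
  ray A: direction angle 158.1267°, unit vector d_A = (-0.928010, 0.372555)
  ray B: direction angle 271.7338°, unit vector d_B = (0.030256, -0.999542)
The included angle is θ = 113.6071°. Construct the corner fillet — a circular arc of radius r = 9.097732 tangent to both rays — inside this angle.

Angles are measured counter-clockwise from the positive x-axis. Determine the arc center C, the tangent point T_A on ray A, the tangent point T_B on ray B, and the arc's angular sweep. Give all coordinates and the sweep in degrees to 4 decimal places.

center=(-1.7427,-28.7010) T_A=(1.6467,-20.2582) T_B=(7.3509,-28.4258) sweep=66.3929

bisector direction at 214.9302° = (-0.819850,-0.572579)
center distance |VC| = r/sin(θ/2) = 9.097732/sin(56.8036°) = 10.872074
C = V + |VC|·bis = (-1.7427,-28.7010)
T_A = V + ((C−V)·d_A)·d_A = V + 5.9526·d_A = (1.6467,-20.2582)
T_B = V + ((C−V)·d_B)·d_B = V + 5.9526·d_B = (7.3509,-28.4258)
sweep = 180° − θ = 66.3929°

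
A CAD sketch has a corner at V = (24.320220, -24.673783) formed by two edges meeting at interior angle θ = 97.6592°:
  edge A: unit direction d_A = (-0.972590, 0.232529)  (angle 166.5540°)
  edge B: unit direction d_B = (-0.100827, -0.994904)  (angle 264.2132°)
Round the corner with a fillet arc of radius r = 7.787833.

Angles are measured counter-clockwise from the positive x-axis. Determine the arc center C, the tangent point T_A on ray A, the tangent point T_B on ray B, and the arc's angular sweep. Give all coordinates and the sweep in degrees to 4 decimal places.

center=(15.8854,-30.6645) T_A=(17.6963,-23.0901) T_B=(23.6335,-31.4497) sweep=82.3408

bisector direction at 215.3836° = (-0.815294,-0.579048)
center distance |VC| = r/sin(θ/2) = 7.787833/sin(48.8296°) = 10.345772
C = V + |VC|·bis = (15.8854,-30.6645)
T_A = V + ((C−V)·d_A)·d_A = V + 6.8106·d_A = (17.6963,-23.0901)
T_B = V + ((C−V)·d_B)·d_B = V + 6.8106·d_B = (23.6335,-31.4497)
sweep = 180° − θ = 82.3408°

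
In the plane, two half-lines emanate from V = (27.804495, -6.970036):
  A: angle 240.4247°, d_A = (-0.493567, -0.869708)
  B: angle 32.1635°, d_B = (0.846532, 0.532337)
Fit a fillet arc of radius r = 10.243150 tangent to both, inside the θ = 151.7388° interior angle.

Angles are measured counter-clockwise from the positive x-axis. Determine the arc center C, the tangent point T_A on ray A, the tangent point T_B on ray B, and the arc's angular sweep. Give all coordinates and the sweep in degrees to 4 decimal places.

bisector direction at 316.2941° = (0.722896,-0.690957)
center distance |VC| = r/sin(θ/2) = 10.243150/sin(75.8694°) = 10.562760
C = V + |VC|·bis = (35.4403,-14.2684)
T_A = V + ((C−V)·d_A)·d_A = V + 2.5787·d_A = (26.5317,-9.2128)
T_B = V + ((C−V)·d_B)·d_B = V + 2.5787·d_B = (29.9875,-5.5973)
sweep = 180° − θ = 28.2612°

center=(35.4403,-14.2684) T_A=(26.5317,-9.2128) T_B=(29.9875,-5.5973) sweep=28.2612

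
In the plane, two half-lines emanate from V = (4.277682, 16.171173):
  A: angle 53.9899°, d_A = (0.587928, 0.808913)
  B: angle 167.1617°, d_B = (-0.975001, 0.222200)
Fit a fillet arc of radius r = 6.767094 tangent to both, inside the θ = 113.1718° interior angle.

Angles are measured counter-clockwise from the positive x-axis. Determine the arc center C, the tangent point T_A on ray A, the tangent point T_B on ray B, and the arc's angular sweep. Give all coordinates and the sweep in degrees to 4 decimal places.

bisector direction at 110.5758° = (-0.351446,0.936208)
center distance |VC| = r/sin(θ/2) = 6.767094/sin(56.5859°) = 8.107097
C = V + |VC|·bis = (1.4285,23.7611)
T_A = V + ((C−V)·d_A)·d_A = V + 4.4645·d_A = (6.9025,19.7825)
T_B = V + ((C−V)·d_B)·d_B = V + 4.4645·d_B = (-0.0752,17.1632)
sweep = 180° − θ = 66.8282°

center=(1.4285,23.7611) T_A=(6.9025,19.7825) T_B=(-0.0752,17.1632) sweep=66.8282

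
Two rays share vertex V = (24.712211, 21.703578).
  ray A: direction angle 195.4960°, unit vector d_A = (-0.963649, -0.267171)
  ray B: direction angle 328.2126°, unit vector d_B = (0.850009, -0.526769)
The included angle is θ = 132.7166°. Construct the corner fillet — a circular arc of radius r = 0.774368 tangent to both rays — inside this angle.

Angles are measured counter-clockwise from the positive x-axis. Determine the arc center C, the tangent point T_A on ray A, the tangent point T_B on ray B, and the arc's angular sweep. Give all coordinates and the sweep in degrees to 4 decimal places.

bisector direction at 261.8543° = (-0.141691,-0.989911)
center distance |VC| = r/sin(θ/2) = 0.774368/sin(66.3583°) = 0.845314
C = V + |VC|·bis = (24.5924,20.8668)
T_A = V + ((C−V)·d_A)·d_A = V + 0.3390·d_A = (24.3855,21.6130)
T_B = V + ((C−V)·d_B)·d_B = V + 0.3390·d_B = (25.0004,21.5250)
sweep = 180° − θ = 47.2834°

center=(24.5924,20.8668) T_A=(24.3855,21.6130) T_B=(25.0004,21.5250) sweep=47.2834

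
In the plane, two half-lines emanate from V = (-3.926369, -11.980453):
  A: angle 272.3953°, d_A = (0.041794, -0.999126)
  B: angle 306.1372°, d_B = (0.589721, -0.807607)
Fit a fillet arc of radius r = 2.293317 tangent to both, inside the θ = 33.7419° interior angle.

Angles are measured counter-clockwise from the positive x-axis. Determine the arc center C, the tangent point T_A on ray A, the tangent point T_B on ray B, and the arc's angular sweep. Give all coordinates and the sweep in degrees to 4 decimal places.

bisector direction at 289.2663° = (0.329958,-0.943995)
center distance |VC| = r/sin(θ/2) = 2.293317/sin(16.8710°) = 7.902076
C = V + |VC|·bis = (-1.3190,-19.4400)
T_A = V + ((C−V)·d_A)·d_A = V + 7.5620·d_A = (-3.6103,-19.5358)
T_B = V + ((C−V)·d_B)·d_B = V + 7.5620·d_B = (0.5331,-18.0876)
sweep = 180° − θ = 146.2581°

center=(-1.3190,-19.4400) T_A=(-3.6103,-19.5358) T_B=(0.5331,-18.0876) sweep=146.2581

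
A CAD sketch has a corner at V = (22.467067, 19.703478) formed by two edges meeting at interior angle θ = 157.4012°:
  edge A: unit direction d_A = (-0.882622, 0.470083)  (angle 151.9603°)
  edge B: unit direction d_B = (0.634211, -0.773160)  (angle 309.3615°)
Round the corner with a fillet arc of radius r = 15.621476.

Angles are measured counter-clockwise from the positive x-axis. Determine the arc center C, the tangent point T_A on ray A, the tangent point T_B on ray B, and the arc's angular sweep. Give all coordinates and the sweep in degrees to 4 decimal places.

bisector direction at 230.6609° = (-0.633909,-0.773408)
center distance |VC| = r/sin(θ/2) = 15.621476/sin(78.7006°) = 15.930257
C = V + |VC|·bis = (12.3687,7.3829)
T_A = V + ((C−V)·d_A)·d_A = V + 3.1213·d_A = (19.7121,21.1708)
T_B = V + ((C−V)·d_B)·d_B = V + 3.1213·d_B = (24.4466,17.2902)
sweep = 180° − θ = 22.5988°

center=(12.3687,7.3829) T_A=(19.7121,21.1708) T_B=(24.4466,17.2902) sweep=22.5988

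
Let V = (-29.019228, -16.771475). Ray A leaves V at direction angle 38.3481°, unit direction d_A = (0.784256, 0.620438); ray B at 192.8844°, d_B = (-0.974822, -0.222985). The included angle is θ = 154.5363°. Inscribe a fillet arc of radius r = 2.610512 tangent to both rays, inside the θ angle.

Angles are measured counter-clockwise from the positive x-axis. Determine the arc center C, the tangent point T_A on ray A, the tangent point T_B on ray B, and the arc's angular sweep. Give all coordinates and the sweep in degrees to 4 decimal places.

bisector direction at 115.6163° = (-0.432342,0.901710)
center distance |VC| = r/sin(θ/2) = 2.610512/sin(77.2682°) = 2.676317
C = V + |VC|·bis = (-30.1763,-14.3582)
T_A = V + ((C−V)·d_A)·d_A = V + 0.5898·d_A = (-28.5567,-16.4055)
T_B = V + ((C−V)·d_B)·d_B = V + 0.5898·d_B = (-29.5942,-16.9030)
sweep = 180° − θ = 25.4637°

center=(-30.1763,-14.3582) T_A=(-28.5567,-16.4055) T_B=(-29.5942,-16.9030) sweep=25.4637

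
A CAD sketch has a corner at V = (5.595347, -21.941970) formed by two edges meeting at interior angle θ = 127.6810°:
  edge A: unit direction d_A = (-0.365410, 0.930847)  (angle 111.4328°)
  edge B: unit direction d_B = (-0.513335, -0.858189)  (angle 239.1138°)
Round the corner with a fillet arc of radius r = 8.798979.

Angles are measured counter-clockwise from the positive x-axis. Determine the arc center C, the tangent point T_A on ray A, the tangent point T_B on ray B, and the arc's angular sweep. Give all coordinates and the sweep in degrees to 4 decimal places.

center=(-4.1744,-21.1342) T_A=(4.0161,-17.9189) T_B=(3.3768,-25.6510) sweep=52.3190

bisector direction at 175.2733° = (-0.996599,0.082403)
center distance |VC| = r/sin(θ/2) = 8.798979/sin(63.8405°) = 9.803109
C = V + |VC|·bis = (-4.1744,-21.1342)
T_A = V + ((C−V)·d_A)·d_A = V + 4.3219·d_A = (4.0161,-17.9189)
T_B = V + ((C−V)·d_B)·d_B = V + 4.3219·d_B = (3.3768,-25.6510)
sweep = 180° − θ = 52.3190°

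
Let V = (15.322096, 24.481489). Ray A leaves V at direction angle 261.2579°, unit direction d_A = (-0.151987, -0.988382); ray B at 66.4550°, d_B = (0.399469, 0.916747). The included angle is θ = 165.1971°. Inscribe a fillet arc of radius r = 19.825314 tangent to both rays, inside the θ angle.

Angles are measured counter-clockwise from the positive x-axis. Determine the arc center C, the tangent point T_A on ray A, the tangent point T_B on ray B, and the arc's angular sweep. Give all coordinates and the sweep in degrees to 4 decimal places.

bisector direction at 343.8565° = (0.960568,-0.278045)
center distance |VC| = r/sin(θ/2) = 19.825314/sin(82.5986°) = 19.991888
C = V + |VC|·bis = (34.5257,18.9228)
T_A = V + ((C−V)·d_A)·d_A = V + 2.5754·d_A = (14.9307,21.9360)
T_B = V + ((C−V)·d_B)·d_B = V + 2.5754·d_B = (16.3509,26.8424)
sweep = 180° − θ = 14.8029°

center=(34.5257,18.9228) T_A=(14.9307,21.9360) T_B=(16.3509,26.8424) sweep=14.8029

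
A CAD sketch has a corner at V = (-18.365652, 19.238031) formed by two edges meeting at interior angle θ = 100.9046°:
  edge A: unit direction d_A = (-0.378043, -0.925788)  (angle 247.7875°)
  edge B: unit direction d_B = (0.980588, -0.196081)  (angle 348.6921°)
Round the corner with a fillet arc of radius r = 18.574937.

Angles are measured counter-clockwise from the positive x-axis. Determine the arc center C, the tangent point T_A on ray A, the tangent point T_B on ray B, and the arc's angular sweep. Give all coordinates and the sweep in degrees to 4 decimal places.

center=(-6.9676,-1.9838) T_A=(-24.1641,5.0383) T_B=(-3.3254,16.2305) sweep=79.0954

bisector direction at 298.2398° = (0.473163,-0.880975)
center distance |VC| = r/sin(θ/2) = 18.574937/sin(50.4523°) = 24.089046
C = V + |VC|·bis = (-6.9676,-1.9838)
T_A = V + ((C−V)·d_A)·d_A = V + 15.3380·d_A = (-24.1641,5.0383)
T_B = V + ((C−V)·d_B)·d_B = V + 15.3380·d_B = (-3.3254,16.2305)
sweep = 180° − θ = 79.0954°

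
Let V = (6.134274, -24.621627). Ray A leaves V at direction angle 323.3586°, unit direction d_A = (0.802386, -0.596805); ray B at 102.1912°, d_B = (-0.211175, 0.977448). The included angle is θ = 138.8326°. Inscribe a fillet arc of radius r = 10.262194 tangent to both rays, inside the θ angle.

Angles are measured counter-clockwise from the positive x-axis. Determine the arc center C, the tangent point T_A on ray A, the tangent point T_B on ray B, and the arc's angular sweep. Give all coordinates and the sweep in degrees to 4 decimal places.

bisector direction at 32.7749° = (0.840804,0.541340)
center distance |VC| = r/sin(θ/2) = 10.262194/sin(69.4163°) = 10.962013
C = V + |VC|·bis = (15.3512,-18.6875)
T_A = V + ((C−V)·d_A)·d_A = V + 3.8540·d_A = (9.2267,-26.9217)
T_B = V + ((C−V)·d_B)·d_B = V + 3.8540·d_B = (5.3204,-20.8546)
sweep = 180° − θ = 41.1674°

center=(15.3512,-18.6875) T_A=(9.2267,-26.9217) T_B=(5.3204,-20.8546) sweep=41.1674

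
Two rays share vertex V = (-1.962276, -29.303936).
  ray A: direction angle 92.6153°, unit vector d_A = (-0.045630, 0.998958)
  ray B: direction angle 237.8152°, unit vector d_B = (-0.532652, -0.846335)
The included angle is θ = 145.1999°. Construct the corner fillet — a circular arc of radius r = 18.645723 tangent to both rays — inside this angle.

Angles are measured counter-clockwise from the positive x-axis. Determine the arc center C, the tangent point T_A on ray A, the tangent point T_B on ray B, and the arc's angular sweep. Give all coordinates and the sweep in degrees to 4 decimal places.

bisector direction at 165.2152° = (-0.966891,0.255188)
center distance |VC| = r/sin(θ/2) = 18.645723/sin(72.6000°) = 19.539866
C = V + |VC|·bis = (-20.8552,-24.3176)
T_A = V + ((C−V)·d_A)·d_A = V + 5.8432·d_A = (-2.2289,-23.4668)
T_B = V + ((C−V)·d_B)·d_B = V + 5.8432·d_B = (-5.0747,-34.2493)
sweep = 180° − θ = 34.8001°

center=(-20.8552,-24.3176) T_A=(-2.2289,-23.4668) T_B=(-5.0747,-34.2493) sweep=34.8001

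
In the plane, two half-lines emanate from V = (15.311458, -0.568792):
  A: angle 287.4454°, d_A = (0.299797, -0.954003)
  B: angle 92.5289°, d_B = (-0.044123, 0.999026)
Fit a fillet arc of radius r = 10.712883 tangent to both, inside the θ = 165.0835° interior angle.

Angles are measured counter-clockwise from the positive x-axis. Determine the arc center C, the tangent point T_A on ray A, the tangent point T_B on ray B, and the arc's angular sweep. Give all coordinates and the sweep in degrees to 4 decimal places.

bisector direction at 9.9872° = (0.984847,0.173427)
center distance |VC| = r/sin(θ/2) = 10.712883/sin(82.5417°) = 10.804290
C = V + |VC|·bis = (25.9520,1.3050)
T_A = V + ((C−V)·d_A)·d_A = V + 1.4024·d_A = (15.7319,-1.9067)
T_B = V + ((C−V)·d_B)·d_B = V + 1.4024·d_B = (15.2496,0.8323)
sweep = 180° − θ = 14.9165°

center=(25.9520,1.3050) T_A=(15.7319,-1.9067) T_B=(15.2496,0.8323) sweep=14.9165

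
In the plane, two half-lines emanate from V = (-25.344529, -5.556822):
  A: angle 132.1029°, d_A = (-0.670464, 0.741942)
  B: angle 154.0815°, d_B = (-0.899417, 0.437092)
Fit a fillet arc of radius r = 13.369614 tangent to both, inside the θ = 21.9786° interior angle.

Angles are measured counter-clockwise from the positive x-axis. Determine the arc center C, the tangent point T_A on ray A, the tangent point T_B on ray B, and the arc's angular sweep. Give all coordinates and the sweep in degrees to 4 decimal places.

center=(-81.4250,36.5615) T_A=(-71.5055,45.5254) T_B=(-87.2688,24.5367) sweep=158.0214

bisector direction at 143.0922° = (-0.799603,0.600529)
center distance |VC| = r/sin(θ/2) = 13.369614/sin(10.9893°) = 70.135432
C = V + |VC|·bis = (-81.4250,36.5615)
T_A = V + ((C−V)·d_A)·d_A = V + 68.8493·d_A = (-71.5055,45.5254)
T_B = V + ((C−V)·d_B)·d_B = V + 68.8493·d_B = (-87.2688,24.5367)
sweep = 180° − θ = 158.0214°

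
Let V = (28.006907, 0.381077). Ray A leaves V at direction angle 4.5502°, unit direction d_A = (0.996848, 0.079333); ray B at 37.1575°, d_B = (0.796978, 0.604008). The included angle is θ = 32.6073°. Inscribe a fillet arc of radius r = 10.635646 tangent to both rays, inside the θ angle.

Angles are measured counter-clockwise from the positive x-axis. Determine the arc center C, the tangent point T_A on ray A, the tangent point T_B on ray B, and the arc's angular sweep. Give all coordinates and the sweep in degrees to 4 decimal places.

center=(63.4110,13.8679) T_A=(64.2548,3.2658) T_B=(56.9870,22.3443) sweep=147.3927

bisector direction at 20.8539° = (0.934492,0.355985)
center distance |VC| = r/sin(θ/2) = 10.635646/sin(16.3037°) = 37.885966
C = V + |VC|·bis = (63.4110,13.8679)
T_A = V + ((C−V)·d_A)·d_A = V + 36.3625·d_A = (64.2548,3.2658)
T_B = V + ((C−V)·d_B)·d_B = V + 36.3625·d_B = (56.9870,22.3443)
sweep = 180° − θ = 147.3927°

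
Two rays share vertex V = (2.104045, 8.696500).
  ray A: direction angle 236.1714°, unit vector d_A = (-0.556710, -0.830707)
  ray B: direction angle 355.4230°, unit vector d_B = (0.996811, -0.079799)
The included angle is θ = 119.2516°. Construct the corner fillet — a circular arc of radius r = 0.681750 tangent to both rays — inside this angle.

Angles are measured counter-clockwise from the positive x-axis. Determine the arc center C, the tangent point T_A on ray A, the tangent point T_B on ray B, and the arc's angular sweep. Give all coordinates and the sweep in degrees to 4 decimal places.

center=(2.4479,7.9850) T_A=(1.8816,8.3646) T_B=(2.5023,8.6646) sweep=60.7484

bisector direction at 295.7972° = (0.435187,-0.900340)
center distance |VC| = r/sin(θ/2) = 0.681750/sin(59.6258°) = 0.790214
C = V + |VC|·bis = (2.4479,7.9850)
T_A = V + ((C−V)·d_A)·d_A = V + 0.3996·d_A = (1.8816,8.3646)
T_B = V + ((C−V)·d_B)·d_B = V + 0.3996·d_B = (2.5023,8.6646)
sweep = 180° − θ = 60.7484°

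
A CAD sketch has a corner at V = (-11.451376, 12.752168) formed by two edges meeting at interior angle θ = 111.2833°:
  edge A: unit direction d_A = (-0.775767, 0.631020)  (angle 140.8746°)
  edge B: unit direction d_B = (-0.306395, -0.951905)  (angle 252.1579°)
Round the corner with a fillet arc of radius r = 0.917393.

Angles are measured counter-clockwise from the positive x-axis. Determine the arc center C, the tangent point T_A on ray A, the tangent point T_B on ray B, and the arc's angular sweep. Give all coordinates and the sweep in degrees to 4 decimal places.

center=(-12.5168,12.4362) T_A=(-11.9379,13.1479) T_B=(-11.6435,12.1552) sweep=68.7167

bisector direction at 196.5162° = (-0.958739,-0.284287)
center distance |VC| = r/sin(θ/2) = 0.917393/sin(55.6416°) = 1.111286
C = V + |VC|·bis = (-12.5168,12.4362)
T_A = V + ((C−V)·d_A)·d_A = V + 0.6272·d_A = (-11.9379,13.1479)
T_B = V + ((C−V)·d_B)·d_B = V + 0.6272·d_B = (-11.6435,12.1552)
sweep = 180° − θ = 68.7167°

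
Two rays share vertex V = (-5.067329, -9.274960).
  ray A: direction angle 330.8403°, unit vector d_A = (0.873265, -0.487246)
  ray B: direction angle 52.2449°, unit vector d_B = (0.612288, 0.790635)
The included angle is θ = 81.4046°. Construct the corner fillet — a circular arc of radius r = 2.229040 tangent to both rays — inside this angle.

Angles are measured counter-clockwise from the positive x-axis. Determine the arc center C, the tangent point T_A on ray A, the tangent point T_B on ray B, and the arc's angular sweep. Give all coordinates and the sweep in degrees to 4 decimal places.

bisector direction at 11.5426° = (0.979776,0.200096)
center distance |VC| = r/sin(θ/2) = 2.229040/sin(40.7023°) = 3.418098
C = V + |VC|·bis = (-1.7184,-8.5910)
T_A = V + ((C−V)·d_A)·d_A = V + 2.5913·d_A = (-2.8044,-10.5376)
T_B = V + ((C−V)·d_B)·d_B = V + 2.5913·d_B = (-3.4807,-7.2262)
sweep = 180° − θ = 98.5954°

center=(-1.7184,-8.5910) T_A=(-2.8044,-10.5376) T_B=(-3.4807,-7.2262) sweep=98.5954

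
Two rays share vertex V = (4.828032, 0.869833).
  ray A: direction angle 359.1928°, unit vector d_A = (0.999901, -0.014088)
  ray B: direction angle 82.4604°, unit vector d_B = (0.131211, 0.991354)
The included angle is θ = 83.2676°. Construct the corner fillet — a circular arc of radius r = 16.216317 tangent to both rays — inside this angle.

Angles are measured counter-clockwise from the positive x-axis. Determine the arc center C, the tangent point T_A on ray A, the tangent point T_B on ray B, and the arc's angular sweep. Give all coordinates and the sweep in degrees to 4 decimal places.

bisector direction at 40.8266° = (0.756692,0.653772)
center distance |VC| = r/sin(θ/2) = 16.216317/sin(41.6338°) = 24.408664
C = V + |VC|·bis = (23.2979,16.8275)
T_A = V + ((C−V)·d_A)·d_A = V + 18.2432·d_A = (23.0694,0.6128)
T_B = V + ((C−V)·d_B)·d_B = V + 18.2432·d_B = (7.2217,18.9553)
sweep = 180° − θ = 96.7324°

center=(23.2979,16.8275) T_A=(23.0694,0.6128) T_B=(7.2217,18.9553) sweep=96.7324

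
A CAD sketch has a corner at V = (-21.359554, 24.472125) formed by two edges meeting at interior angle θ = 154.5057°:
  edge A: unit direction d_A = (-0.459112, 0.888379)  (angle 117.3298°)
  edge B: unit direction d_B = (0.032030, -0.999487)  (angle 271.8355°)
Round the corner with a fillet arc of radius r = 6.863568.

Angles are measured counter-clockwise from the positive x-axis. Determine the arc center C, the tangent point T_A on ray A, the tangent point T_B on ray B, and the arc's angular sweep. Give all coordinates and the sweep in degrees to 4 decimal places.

bisector direction at 194.5827° = (-0.967785,-0.251776)
center distance |VC| = r/sin(θ/2) = 6.863568/sin(77.2528°) = 7.037007
C = V + |VC|·bis = (-28.1699,22.7004)
T_A = V + ((C−V)·d_A)·d_A = V + 1.5527·d_A = (-22.0724,25.8515)
T_B = V + ((C−V)·d_B)·d_B = V + 1.5527·d_B = (-21.3098,22.9202)
sweep = 180° − θ = 25.4943°

center=(-28.1699,22.7004) T_A=(-22.0724,25.8515) T_B=(-21.3098,22.9202) sweep=25.4943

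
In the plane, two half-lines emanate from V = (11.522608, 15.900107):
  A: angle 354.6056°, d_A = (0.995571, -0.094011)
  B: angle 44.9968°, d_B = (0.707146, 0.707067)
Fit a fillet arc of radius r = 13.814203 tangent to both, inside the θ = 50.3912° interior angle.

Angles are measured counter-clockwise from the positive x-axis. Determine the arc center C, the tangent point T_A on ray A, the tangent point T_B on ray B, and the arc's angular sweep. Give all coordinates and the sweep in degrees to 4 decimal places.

bisector direction at 19.8012° = (0.940874,0.338758)
center distance |VC| = r/sin(θ/2) = 13.814203/sin(25.1956°) = 32.449812
C = V + |VC|·bis = (42.0538,26.8927)
T_A = V + ((C−V)·d_A)·d_A = V + 29.3625·d_A = (40.7551,13.1397)
T_B = V + ((C−V)·d_B)·d_B = V + 29.3625·d_B = (32.2862,36.6614)
sweep = 180° − θ = 129.6088°

center=(42.0538,26.8927) T_A=(40.7551,13.1397) T_B=(32.2862,36.6614) sweep=129.6088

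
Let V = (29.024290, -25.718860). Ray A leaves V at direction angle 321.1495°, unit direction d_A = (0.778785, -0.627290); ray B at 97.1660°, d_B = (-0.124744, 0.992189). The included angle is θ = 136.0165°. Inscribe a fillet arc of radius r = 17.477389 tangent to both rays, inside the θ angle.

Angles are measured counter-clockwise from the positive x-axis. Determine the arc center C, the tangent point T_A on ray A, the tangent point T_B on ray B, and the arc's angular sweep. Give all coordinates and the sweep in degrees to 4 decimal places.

bisector direction at 29.1577° = (0.873282,0.487216)
center distance |VC| = r/sin(θ/2) = 17.477389/sin(68.0083°) = 18.848875
C = V + |VC|·bis = (45.4847,-16.5354)
T_A = V + ((C−V)·d_A)·d_A = V + 7.0584·d_A = (34.5213,-30.1465)
T_B = V + ((C−V)·d_B)·d_B = V + 7.0584·d_B = (28.1438,-18.7156)
sweep = 180° − θ = 43.9835°

center=(45.4847,-16.5354) T_A=(34.5213,-30.1465) T_B=(28.1438,-18.7156) sweep=43.9835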